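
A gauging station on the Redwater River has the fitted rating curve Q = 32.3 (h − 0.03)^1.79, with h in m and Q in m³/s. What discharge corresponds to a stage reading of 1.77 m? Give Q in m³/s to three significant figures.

87.1 m³/s

Q = 32.3 × (1.77 − 0.03)^1.79 = 32.3 × 1.74^1.79 = 87.05 m³/s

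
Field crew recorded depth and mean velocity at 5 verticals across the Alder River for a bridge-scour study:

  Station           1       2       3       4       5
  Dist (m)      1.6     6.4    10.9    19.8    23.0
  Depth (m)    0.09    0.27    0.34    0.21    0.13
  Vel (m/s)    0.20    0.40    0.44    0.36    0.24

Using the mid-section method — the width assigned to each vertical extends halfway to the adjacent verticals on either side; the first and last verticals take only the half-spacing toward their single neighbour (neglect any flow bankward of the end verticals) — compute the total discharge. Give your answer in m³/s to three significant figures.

w_1 = (6.4 − 1.6)/2 = 2.4 m; q_1 = 0.20 × 0.09 × 2.4 = 0.04320 m³/s
w_2 = (10.9 − 1.6)/2 = 4.65 m; q_2 = 0.40 × 0.27 × 4.65 = 0.5022 m³/s
w_3 = (19.8 − 6.4)/2 = 6.7 m; q_3 = 0.44 × 0.34 × 6.7 = 1.002 m³/s
w_4 = (23.0 − 10.9)/2 = 6.05 m; q_4 = 0.36 × 0.21 × 6.05 = 0.4574 m³/s
w_5 = (23.0 − 19.8)/2 = 1.6 m; q_5 = 0.24 × 0.13 × 1.6 = 0.04992 m³/s
Q = Σ qᵢ = 2.055 m³/s

2.06 m³/s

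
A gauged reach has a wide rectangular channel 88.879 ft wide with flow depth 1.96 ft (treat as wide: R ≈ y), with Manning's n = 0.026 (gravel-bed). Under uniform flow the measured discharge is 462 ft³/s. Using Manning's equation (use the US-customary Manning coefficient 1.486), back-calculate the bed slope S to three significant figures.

0.000878

A = b·y = 88.879 × 1.96 = 174.2 ft²
Wide channel: R ≈ y = 1.96 ft
S = (Q·n / (1.486·A·R^(2/3)))² = (462×0.026 / (1.486×174.2×1.566))² = 0.0008778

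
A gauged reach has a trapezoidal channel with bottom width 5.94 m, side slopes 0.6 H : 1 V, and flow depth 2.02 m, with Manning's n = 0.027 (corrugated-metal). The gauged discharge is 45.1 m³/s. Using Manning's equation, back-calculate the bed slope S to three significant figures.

A = (b + z·y)·y = (5.94 + 0.6×2.02)×2.02 = 14.45 m²
P = b + 2y√(1+z²) = 5.94 + 2×2.02×√(1+0.6²) = 10.65 m
R = A/P = 14.45/10.65 = 1.356 m
S = (Q·n / (1·A·R^(2/3)))² = (45.1×0.027 / (1×14.45×1.225))² = 0.004732

0.00473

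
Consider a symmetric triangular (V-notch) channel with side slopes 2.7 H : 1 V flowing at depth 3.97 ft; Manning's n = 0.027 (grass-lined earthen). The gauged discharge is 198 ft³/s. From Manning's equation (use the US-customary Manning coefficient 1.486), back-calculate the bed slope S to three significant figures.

0.00312

A = z·y² = 2.7×3.97² = 42.55 ft²
P = 2y√(1+z²) = 2×3.97×√(1+2.7²) = 22.86 ft
R = A/P = 42.55/22.86 = 1.861 ft
S = (Q·n / (1.486·A·R^(2/3)))² = (198×0.027 / (1.486×42.55×1.513))² = 0.003121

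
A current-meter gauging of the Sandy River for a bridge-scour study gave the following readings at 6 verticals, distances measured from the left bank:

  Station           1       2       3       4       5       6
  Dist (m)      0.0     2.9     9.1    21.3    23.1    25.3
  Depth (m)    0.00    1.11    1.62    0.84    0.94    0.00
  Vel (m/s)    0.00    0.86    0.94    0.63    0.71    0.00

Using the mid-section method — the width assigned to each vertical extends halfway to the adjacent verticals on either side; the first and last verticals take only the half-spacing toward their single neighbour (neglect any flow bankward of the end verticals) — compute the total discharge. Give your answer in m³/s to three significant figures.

w_2 = (9.1 − 0.0)/2 = 4.55 m; q_2 = 0.86 × 1.11 × 4.55 = 4.343 m³/s
w_3 = (21.3 − 2.9)/2 = 9.2 m; q_3 = 0.94 × 1.62 × 9.2 = 14.01 m³/s
w_4 = (23.1 − 9.1)/2 = 7 m; q_4 = 0.63 × 0.84 × 7 = 3.704 m³/s
w_5 = (25.3 − 21.3)/2 = 2 m; q_5 = 0.71 × 0.94 × 2 = 1.335 m³/s
Stations 1, 6 contribute zero (depth or velocity is 0).
Q = Σ qᵢ = 23.39 m³/s

23.4 m³/s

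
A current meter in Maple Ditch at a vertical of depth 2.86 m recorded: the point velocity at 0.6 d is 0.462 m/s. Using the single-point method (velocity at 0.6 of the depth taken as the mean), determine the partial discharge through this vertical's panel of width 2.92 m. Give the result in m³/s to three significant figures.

v̄ = v₀.₆ = 0.462 m/s
q = v̄ × d × w = 0.4620 × 2.86 × 2.92 = 3.858 m³/s

3.86 m³/s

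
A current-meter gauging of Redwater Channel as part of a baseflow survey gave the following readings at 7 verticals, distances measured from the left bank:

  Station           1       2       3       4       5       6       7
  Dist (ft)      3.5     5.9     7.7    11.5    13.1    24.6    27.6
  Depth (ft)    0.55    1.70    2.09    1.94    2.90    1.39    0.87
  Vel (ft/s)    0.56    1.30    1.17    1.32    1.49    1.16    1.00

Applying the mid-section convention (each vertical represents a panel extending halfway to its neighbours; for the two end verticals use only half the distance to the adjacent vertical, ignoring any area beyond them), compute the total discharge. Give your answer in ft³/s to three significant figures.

w_1 = (5.9 − 3.5)/2 = 1.2 ft; q_1 = 0.56 × 0.55 × 1.2 = 0.3696 ft³/s
w_2 = (7.7 − 3.5)/2 = 2.1 ft; q_2 = 1.30 × 1.70 × 2.1 = 4.641 ft³/s
w_3 = (11.5 − 5.9)/2 = 2.8 ft; q_3 = 1.17 × 2.09 × 2.8 = 6.847 ft³/s
w_4 = (13.1 − 7.7)/2 = 2.7 ft; q_4 = 1.32 × 1.94 × 2.7 = 6.914 ft³/s
w_5 = (24.6 − 11.5)/2 = 6.55 ft; q_5 = 1.49 × 2.90 × 6.55 = 28.30 ft³/s
w_6 = (27.6 − 13.1)/2 = 7.25 ft; q_6 = 1.16 × 1.39 × 7.25 = 11.69 ft³/s
w_7 = (27.6 − 24.6)/2 = 1.5 ft; q_7 = 1.00 × 0.87 × 1.5 = 1.305 ft³/s
Q = Σ qᵢ = 60.07 ft³/s

60.1 ft³/s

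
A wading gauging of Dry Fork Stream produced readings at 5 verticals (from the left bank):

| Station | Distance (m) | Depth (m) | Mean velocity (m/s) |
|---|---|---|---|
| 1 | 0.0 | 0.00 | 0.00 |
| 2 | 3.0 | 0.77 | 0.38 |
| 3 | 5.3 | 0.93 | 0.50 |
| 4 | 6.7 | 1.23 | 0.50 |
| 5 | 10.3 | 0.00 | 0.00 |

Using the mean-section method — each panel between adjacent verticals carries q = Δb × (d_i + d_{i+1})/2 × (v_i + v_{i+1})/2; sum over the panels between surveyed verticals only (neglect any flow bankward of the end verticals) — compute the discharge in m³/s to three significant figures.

2.39 m³/s

Panel 1-2: Δb = 3 m, d̄ = (0.00+0.77)/2 = 0.385, v̄ = (0.00+0.38)/2 = 0.19 → q = 3×0.385×0.19 = 0.2195 m³/s
Panel 2-3: Δb = 2.3 m, d̄ = (0.77+0.93)/2 = 0.85, v̄ = (0.38+0.50)/2 = 0.44 → q = 2.3×0.85×0.44 = 0.8602 m³/s
Panel 3-4: Δb = 1.4 m, d̄ = (0.93+1.23)/2 = 1.08, v̄ = (0.50+0.50)/2 = 0.5 → q = 1.4×1.08×0.5 = 0.7560 m³/s
Panel 4-5: Δb = 3.6 m, d̄ = (1.23+0.00)/2 = 0.615, v̄ = (0.50+0.00)/2 = 0.25 → q = 3.6×0.615×0.25 = 0.5535 m³/s
Q = Σ q = 2.389 m³/s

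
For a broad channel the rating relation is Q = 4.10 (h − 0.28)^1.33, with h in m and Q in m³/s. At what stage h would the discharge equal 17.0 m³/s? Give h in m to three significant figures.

h − h₀ = (Q/C)^(1/b) = (17.0/4.10)^(1/1.33) = 2.913 m
h = 0.28 + 2.913 = 3.193 m

3.19 m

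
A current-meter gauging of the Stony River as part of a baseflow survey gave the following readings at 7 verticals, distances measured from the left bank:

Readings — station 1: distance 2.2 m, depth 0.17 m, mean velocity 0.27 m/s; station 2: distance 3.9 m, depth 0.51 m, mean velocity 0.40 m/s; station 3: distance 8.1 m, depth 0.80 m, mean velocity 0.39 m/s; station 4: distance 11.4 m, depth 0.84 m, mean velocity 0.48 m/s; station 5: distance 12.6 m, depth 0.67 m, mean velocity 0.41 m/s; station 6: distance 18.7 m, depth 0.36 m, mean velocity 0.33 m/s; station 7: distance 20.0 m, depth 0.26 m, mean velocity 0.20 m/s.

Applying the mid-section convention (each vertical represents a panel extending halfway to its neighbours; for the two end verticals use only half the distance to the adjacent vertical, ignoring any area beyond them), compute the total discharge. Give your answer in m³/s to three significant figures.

4.19 m³/s

w_1 = (3.9 − 2.2)/2 = 0.85 m; q_1 = 0.27 × 0.17 × 0.85 = 0.03902 m³/s
w_2 = (8.1 − 2.2)/2 = 2.95 m; q_2 = 0.40 × 0.51 × 2.95 = 0.6018 m³/s
w_3 = (11.4 − 3.9)/2 = 3.75 m; q_3 = 0.39 × 0.80 × 3.75 = 1.170 m³/s
w_4 = (12.6 − 8.1)/2 = 2.25 m; q_4 = 0.48 × 0.84 × 2.25 = 0.9072 m³/s
w_5 = (18.7 − 11.4)/2 = 3.65 m; q_5 = 0.41 × 0.67 × 3.65 = 1.003 m³/s
w_6 = (20.0 − 12.6)/2 = 3.7 m; q_6 = 0.33 × 0.36 × 3.7 = 0.4396 m³/s
w_7 = (20.0 − 18.7)/2 = 0.65 m; q_7 = 0.20 × 0.26 × 0.65 = 0.03380 m³/s
Q = Σ qᵢ = 4.194 m³/s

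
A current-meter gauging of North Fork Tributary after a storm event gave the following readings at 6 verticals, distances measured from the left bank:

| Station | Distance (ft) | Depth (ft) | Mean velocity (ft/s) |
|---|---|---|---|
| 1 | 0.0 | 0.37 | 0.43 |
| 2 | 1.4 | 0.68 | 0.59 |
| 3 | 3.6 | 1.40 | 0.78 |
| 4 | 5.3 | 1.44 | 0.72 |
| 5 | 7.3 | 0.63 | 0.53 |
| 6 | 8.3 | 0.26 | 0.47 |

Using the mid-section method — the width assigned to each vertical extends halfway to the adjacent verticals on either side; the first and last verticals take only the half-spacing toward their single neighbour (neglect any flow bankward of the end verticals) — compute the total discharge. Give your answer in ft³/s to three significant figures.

5.44 ft³/s

w_1 = (1.4 − 0.0)/2 = 0.7 ft; q_1 = 0.43 × 0.37 × 0.7 = 0.1114 ft³/s
w_2 = (3.6 − 0.0)/2 = 1.8 ft; q_2 = 0.59 × 0.68 × 1.8 = 0.7222 ft³/s
w_3 = (5.3 − 1.4)/2 = 1.95 ft; q_3 = 0.78 × 1.40 × 1.95 = 2.129 ft³/s
w_4 = (7.3 − 3.6)/2 = 1.85 ft; q_4 = 0.72 × 1.44 × 1.85 = 1.918 ft³/s
w_5 = (8.3 − 5.3)/2 = 1.5 ft; q_5 = 0.53 × 0.63 × 1.5 = 0.5009 ft³/s
w_6 = (8.3 − 7.3)/2 = 0.5 ft; q_6 = 0.47 × 0.26 × 0.5 = 0.06110 ft³/s
Q = Σ qᵢ = 5.443 ft³/s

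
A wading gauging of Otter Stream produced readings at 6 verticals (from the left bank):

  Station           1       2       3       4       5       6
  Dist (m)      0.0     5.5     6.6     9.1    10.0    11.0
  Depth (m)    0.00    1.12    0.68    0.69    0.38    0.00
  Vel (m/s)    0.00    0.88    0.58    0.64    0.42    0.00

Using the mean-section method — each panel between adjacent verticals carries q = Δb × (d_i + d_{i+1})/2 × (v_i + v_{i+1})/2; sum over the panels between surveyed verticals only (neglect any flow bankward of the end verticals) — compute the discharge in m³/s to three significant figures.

3.42 m³/s

Panel 1-2: Δb = 5.5 m, d̄ = (0.00+1.12)/2 = 0.56, v̄ = (0.00+0.88)/2 = 0.44 → q = 5.5×0.56×0.44 = 1.355 m³/s
Panel 2-3: Δb = 1.1 m, d̄ = (1.12+0.68)/2 = 0.9, v̄ = (0.88+0.58)/2 = 0.73 → q = 1.1×0.9×0.73 = 0.7227 m³/s
Panel 3-4: Δb = 2.5 m, d̄ = (0.68+0.69)/2 = 0.685, v̄ = (0.58+0.64)/2 = 0.61 → q = 2.5×0.685×0.61 = 1.045 m³/s
Panel 4-5: Δb = 0.9 m, d̄ = (0.69+0.38)/2 = 0.535, v̄ = (0.64+0.42)/2 = 0.53 → q = 0.9×0.535×0.53 = 0.2552 m³/s
Panel 5-6: Δb = 1 m, d̄ = (0.38+0.00)/2 = 0.19, v̄ = (0.42+0.00)/2 = 0.21 → q = 1×0.19×0.21 = 0.03990 m³/s
Q = Σ q = 3.418 m³/s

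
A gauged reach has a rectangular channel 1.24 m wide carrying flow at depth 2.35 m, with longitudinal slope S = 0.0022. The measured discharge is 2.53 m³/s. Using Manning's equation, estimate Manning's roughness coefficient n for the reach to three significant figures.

0.0336

A = b·y = 1.24 × 2.35 = 2.914 m²
P = b + 2y = 1.24 + 2×2.35 = 5.940 m
R = A/P = 2.914/5.940 = 0.4906 m
n = (1/Q)·A·R^(2/3)·S^(1/2) = (1/2.53) × 2.914 × 0.6220 × 0.04690 = 0.03360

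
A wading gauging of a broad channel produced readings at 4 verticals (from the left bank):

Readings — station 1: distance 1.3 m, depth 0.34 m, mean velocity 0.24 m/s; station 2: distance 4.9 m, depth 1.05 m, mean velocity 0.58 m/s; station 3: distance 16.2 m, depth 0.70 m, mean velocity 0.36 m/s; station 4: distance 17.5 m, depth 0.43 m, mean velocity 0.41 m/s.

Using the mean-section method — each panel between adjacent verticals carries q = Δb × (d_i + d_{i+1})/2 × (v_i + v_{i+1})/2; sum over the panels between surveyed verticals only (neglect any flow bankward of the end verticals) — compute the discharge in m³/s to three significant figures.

5.96 m³/s

Panel 1-2: Δb = 3.6 m, d̄ = (0.34+1.05)/2 = 0.695, v̄ = (0.24+0.58)/2 = 0.41 → q = 3.6×0.695×0.41 = 1.026 m³/s
Panel 2-3: Δb = 11.3 m, d̄ = (1.05+0.70)/2 = 0.875, v̄ = (0.58+0.36)/2 = 0.47 → q = 11.3×0.875×0.47 = 4.647 m³/s
Panel 3-4: Δb = 1.3 m, d̄ = (0.70+0.43)/2 = 0.565, v̄ = (0.36+0.41)/2 = 0.385 → q = 1.3×0.565×0.385 = 0.2828 m³/s
Q = Σ q = 5.956 m³/s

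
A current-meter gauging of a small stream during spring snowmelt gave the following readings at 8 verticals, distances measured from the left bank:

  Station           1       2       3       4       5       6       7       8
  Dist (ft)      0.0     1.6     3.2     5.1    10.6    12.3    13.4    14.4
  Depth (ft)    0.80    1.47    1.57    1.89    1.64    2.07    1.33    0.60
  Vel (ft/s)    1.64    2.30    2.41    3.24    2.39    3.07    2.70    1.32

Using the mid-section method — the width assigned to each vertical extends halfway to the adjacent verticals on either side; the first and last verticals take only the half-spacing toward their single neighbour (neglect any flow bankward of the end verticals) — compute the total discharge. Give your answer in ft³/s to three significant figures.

w_1 = (1.6 − 0.0)/2 = 0.8 ft; q_1 = 1.64 × 0.80 × 0.8 = 1.050 ft³/s
w_2 = (3.2 − 0.0)/2 = 1.6 ft; q_2 = 2.30 × 1.47 × 1.6 = 5.410 ft³/s
w_3 = (5.1 − 1.6)/2 = 1.75 ft; q_3 = 2.41 × 1.57 × 1.75 = 6.621 ft³/s
w_4 = (10.6 − 3.2)/2 = 3.7 ft; q_4 = 3.24 × 1.89 × 3.7 = 22.66 ft³/s
w_5 = (12.3 − 5.1)/2 = 3.6 ft; q_5 = 2.39 × 1.64 × 3.6 = 14.11 ft³/s
w_6 = (13.4 − 10.6)/2 = 1.4 ft; q_6 = 3.07 × 2.07 × 1.4 = 8.897 ft³/s
w_7 = (14.4 − 12.3)/2 = 1.05 ft; q_7 = 2.70 × 1.33 × 1.05 = 3.771 ft³/s
w_8 = (14.4 − 13.4)/2 = 0.5 ft; q_8 = 1.32 × 0.60 × 0.5 = 0.3960 ft³/s
Q = Σ qᵢ = 62.91 ft³/s

62.9 ft³/s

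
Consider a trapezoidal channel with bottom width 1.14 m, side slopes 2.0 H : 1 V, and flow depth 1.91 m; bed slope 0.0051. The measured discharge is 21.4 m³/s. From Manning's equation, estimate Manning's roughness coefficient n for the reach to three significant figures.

A = (b + z·y)·y = (1.14 + 2.0×1.91)×1.91 = 9.474 m²
P = b + 2y√(1+z²) = 1.14 + 2×1.91×√(1+2.0²) = 9.682 m
R = A/P = 9.474/9.682 = 0.9785 m
n = (1/Q)·A·R^(2/3)·S^(1/2) = (1/21.4) × 9.474 × 0.9856 × 0.07141 = 0.03116

0.0312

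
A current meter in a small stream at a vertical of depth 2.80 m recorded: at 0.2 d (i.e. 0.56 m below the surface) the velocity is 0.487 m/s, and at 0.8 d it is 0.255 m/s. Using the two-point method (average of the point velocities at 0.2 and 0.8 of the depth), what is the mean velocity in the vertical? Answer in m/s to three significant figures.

v̄ = (0.487 + 0.255) / 2 = 0.3710 m/s

0.371 m/s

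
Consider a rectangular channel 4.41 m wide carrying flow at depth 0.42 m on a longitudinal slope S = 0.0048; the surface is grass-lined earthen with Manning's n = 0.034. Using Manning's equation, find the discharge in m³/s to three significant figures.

1.88 m³/s

A = b·y = 4.41 × 0.42 = 1.852 m²
P = b + 2y = 4.41 + 2×0.42 = 5.250 m
R = A/P = 1.852/5.250 = 0.3528 m
Q = (1/n)·A·R^(2/3)·S^(1/2) = (1/0.034) × 1.852 × 0.3528^(2/3) × 0.0048^(1/2) = 1.884 m³/s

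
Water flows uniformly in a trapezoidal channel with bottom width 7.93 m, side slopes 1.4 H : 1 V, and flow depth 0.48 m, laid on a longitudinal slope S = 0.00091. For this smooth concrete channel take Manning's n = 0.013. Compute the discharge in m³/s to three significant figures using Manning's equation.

5.47 m³/s

A = (b + z·y)·y = (7.93 + 1.4×0.48)×0.48 = 4.129 m²
P = b + 2y√(1+z²) = 7.93 + 2×0.48×√(1+1.4²) = 9.582 m
R = A/P = 4.129/9.582 = 0.4309 m
Q = (1/n)·A·R^(2/3)·S^(1/2) = (1/0.013) × 4.129 × 0.4309^(2/3) × 0.00091^(1/2) = 5.466 m³/s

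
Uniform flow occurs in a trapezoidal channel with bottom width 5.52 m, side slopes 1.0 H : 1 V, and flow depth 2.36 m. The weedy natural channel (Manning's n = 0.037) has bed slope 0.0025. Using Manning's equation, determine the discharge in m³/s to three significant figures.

33.3 m³/s

A = (b + z·y)·y = (5.52 + 1.0×2.36)×2.36 = 18.60 m²
P = b + 2y√(1+z²) = 5.52 + 2×2.36×√(1+1.0²) = 12.20 m
R = A/P = 18.60/12.20 = 1.525 m
Q = (1/n)·A·R^(2/3)·S^(1/2) = (1/0.037) × 18.60 × 1.525^(2/3) × 0.0025^(1/2) = 33.29 m³/s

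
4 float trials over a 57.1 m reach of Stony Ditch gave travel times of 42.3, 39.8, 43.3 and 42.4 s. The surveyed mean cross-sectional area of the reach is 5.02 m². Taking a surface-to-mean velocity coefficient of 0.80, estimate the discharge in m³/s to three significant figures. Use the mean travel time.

t̄ = (42.3 + 39.8 + 43.3 + 42.4) / 4 = 41.95 s
v_surface = L / t̄ = 57.1 / 41.95 = 1.361 m/s
v_mean = 0.80 × 1.361 = 1.089 m/s
Q = A × v_mean = 5.02 × 1.089 = 5.466 m³/s

5.47 m³/s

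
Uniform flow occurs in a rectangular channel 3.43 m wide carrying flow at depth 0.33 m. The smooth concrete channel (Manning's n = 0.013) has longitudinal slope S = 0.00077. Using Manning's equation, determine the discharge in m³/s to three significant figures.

1.03 m³/s

A = b·y = 3.43 × 0.33 = 1.132 m²
P = b + 2y = 3.43 + 2×0.33 = 4.090 m
R = A/P = 1.132/4.090 = 0.2767 m
Q = (1/n)·A·R^(2/3)·S^(1/2) = (1/0.013) × 1.132 × 0.2767^(2/3) × 0.00077^(1/2) = 1.026 m³/s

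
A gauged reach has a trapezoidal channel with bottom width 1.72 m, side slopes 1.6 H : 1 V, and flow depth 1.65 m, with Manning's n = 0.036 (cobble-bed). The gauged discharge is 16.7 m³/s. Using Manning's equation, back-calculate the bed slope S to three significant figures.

A = (b + z·y)·y = (1.72 + 1.6×1.65)×1.65 = 7.194 m²
P = b + 2y√(1+z²) = 1.72 + 2×1.65×√(1+1.6²) = 7.946 m
R = A/P = 7.194/7.946 = 0.9053 m
S = (Q·n / (1·A·R^(2/3)))² = (16.7×0.036 / (1×7.194×0.9358))² = 0.007974

0.00797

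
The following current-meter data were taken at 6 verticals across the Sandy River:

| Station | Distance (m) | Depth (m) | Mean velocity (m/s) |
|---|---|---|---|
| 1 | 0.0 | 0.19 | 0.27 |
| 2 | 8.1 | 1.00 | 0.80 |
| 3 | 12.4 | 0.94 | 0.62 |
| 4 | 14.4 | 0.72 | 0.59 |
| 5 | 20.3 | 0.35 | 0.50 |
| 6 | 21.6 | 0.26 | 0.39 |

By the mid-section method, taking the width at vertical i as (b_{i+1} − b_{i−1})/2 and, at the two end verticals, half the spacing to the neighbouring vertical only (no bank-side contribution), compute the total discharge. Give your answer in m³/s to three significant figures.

9.38 m³/s

w_1 = (8.1 − 0.0)/2 = 4.05 m; q_1 = 0.27 × 0.19 × 4.05 = 0.2078 m³/s
w_2 = (12.4 − 0.0)/2 = 6.2 m; q_2 = 0.80 × 1.00 × 6.2 = 4.960 m³/s
w_3 = (14.4 − 8.1)/2 = 3.15 m; q_3 = 0.62 × 0.94 × 3.15 = 1.836 m³/s
w_4 = (20.3 − 12.4)/2 = 3.95 m; q_4 = 0.59 × 0.72 × 3.95 = 1.678 m³/s
w_5 = (21.6 − 14.4)/2 = 3.6 m; q_5 = 0.50 × 0.35 × 3.6 = 0.6300 m³/s
w_6 = (21.6 − 20.3)/2 = 0.65 m; q_6 = 0.39 × 0.26 × 0.65 = 0.06591 m³/s
Q = Σ qᵢ = 9.377 m³/s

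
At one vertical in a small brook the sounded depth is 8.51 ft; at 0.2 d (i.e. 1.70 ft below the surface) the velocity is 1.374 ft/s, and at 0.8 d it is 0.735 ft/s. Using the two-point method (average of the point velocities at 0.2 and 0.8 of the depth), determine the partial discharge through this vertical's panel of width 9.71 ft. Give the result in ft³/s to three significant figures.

87.1 ft³/s

v̄ = (1.374 + 0.735) / 2 = 1.055 ft/s
q = v̄ × d × w = 1.055 × 8.51 × 9.71 = 87.14 ft³/s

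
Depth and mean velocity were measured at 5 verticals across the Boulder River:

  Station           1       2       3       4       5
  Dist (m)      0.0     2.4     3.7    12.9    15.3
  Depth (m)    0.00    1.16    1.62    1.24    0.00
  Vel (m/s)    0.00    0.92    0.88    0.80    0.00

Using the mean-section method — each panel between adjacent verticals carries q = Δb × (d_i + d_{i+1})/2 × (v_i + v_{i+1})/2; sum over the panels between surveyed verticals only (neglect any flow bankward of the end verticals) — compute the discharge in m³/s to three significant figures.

Panel 1-2: Δb = 2.4 m, d̄ = (0.00+1.16)/2 = 0.58, v̄ = (0.00+0.92)/2 = 0.46 → q = 2.4×0.58×0.46 = 0.6403 m³/s
Panel 2-3: Δb = 1.3 m, d̄ = (1.16+1.62)/2 = 1.39, v̄ = (0.92+0.88)/2 = 0.9 → q = 1.3×1.39×0.9 = 1.626 m³/s
Panel 3-4: Δb = 9.2 m, d̄ = (1.62+1.24)/2 = 1.43, v̄ = (0.88+0.80)/2 = 0.84 → q = 9.2×1.43×0.84 = 11.05 m³/s
Panel 4-5: Δb = 2.4 m, d̄ = (1.24+0.00)/2 = 0.62, v̄ = (0.80+0.00)/2 = 0.4 → q = 2.4×0.62×0.4 = 0.5952 m³/s
Q = Σ q = 13.91 m³/s

13.9 m³/s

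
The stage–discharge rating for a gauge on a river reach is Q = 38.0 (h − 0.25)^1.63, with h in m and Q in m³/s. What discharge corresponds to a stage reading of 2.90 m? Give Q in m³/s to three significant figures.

Q = 38.0 × (2.90 − 0.25)^1.63 = 38.0 × 2.65^1.63 = 186.1 m³/s

186 m³/s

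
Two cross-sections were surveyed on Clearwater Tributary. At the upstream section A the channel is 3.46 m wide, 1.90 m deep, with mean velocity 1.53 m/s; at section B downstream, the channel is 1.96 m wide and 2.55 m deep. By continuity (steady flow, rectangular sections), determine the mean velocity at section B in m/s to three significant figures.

Q = A₁V₁ = (3.46×1.90) × 1.53 = 10.06 m³/s
A₂ = 1.96 × 2.55 = 4.998 m²
V₂ = Q/A₂ = 10.06/4.998 = 2.012 m/s

2.01 m/s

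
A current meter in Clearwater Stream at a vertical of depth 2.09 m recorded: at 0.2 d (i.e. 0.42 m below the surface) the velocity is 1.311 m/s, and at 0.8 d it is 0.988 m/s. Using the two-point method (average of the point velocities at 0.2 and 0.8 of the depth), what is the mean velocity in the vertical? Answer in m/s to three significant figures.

v̄ = (1.311 + 0.988) / 2 = 1.150 m/s

1.15 m/s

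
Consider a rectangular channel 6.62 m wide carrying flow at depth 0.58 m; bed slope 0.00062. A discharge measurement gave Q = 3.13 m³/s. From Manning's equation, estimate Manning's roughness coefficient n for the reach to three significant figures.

A = b·y = 6.62 × 0.58 = 3.840 m²
P = b + 2y = 6.62 + 2×0.58 = 7.780 m
R = A/P = 3.840/7.780 = 0.4935 m
n = (1/Q)·A·R^(2/3)·S^(1/2) = (1/3.13) × 3.840 × 0.6245 × 0.02490 = 0.01908

0.0191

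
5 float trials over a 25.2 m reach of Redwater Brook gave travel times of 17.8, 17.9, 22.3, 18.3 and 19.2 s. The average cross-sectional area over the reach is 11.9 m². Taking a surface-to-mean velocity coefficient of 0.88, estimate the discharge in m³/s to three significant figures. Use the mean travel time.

13.8 m³/s

t̄ = (17.8 + 17.9 + 22.3 + 18.3 + 19.2) / 5 = 19.1 s
v_surface = L / t̄ = 25.2 / 19.1 = 1.319 m/s
v_mean = 0.88 × 1.319 = 1.161 m/s
Q = A × v_mean = 11.9 × 1.161 = 13.82 m³/s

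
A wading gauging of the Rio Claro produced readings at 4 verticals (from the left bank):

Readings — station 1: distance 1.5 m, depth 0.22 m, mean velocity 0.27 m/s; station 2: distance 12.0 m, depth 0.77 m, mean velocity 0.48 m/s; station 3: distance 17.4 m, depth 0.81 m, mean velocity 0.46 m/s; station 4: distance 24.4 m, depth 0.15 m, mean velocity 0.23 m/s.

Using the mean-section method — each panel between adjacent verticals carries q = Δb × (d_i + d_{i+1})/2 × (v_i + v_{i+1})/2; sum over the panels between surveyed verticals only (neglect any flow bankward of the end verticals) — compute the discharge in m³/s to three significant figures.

Panel 1-2: Δb = 10.5 m, d̄ = (0.22+0.77)/2 = 0.495, v̄ = (0.27+0.48)/2 = 0.375 → q = 10.5×0.495×0.375 = 1.949 m³/s
Panel 2-3: Δb = 5.4 m, d̄ = (0.77+0.81)/2 = 0.79, v̄ = (0.48+0.46)/2 = 0.47 → q = 5.4×0.79×0.47 = 2.005 m³/s
Panel 3-4: Δb = 7 m, d̄ = (0.81+0.15)/2 = 0.48, v̄ = (0.46+0.23)/2 = 0.345 → q = 7×0.48×0.345 = 1.159 m³/s
Q = Σ q = 5.113 m³/s

5.11 m³/s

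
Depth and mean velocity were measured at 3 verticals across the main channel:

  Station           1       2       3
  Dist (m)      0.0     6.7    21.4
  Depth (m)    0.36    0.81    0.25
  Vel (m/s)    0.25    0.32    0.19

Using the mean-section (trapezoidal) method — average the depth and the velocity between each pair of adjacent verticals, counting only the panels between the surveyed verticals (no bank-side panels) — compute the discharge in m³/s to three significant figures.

3.10 m³/s

Panel 1-2: Δb = 6.7 m, d̄ = (0.36+0.81)/2 = 0.585, v̄ = (0.25+0.32)/2 = 0.285 → q = 6.7×0.585×0.285 = 1.117 m³/s
Panel 2-3: Δb = 14.7 m, d̄ = (0.81+0.25)/2 = 0.53, v̄ = (0.32+0.19)/2 = 0.255 → q = 14.7×0.53×0.255 = 1.987 m³/s
Q = Σ q = 3.104 m³/s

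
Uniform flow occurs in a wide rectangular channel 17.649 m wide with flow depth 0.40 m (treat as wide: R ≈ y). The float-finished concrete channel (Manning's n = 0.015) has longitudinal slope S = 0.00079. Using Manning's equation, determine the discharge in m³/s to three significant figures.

7.18 m³/s

A = b·y = 17.649 × 0.40 = 7.060 m²
Wide channel: R ≈ y = 0.40 m
Q = (1/n)·A·R^(2/3)·S^(1/2) = (1/0.015) × 7.060 × 0.4000^(2/3) × 0.00079^(1/2) = 7.181 m³/s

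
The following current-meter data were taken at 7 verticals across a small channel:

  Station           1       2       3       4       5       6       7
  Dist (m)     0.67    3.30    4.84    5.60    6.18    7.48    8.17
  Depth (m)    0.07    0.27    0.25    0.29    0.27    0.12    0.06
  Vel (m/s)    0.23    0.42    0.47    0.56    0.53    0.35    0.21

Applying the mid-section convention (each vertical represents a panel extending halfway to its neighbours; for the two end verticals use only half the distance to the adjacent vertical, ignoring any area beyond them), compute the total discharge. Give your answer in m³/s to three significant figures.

w_1 = (3.30 − 0.67)/2 = 1.315 m; q_1 = 0.23 × 0.07 × 1.315 = 0.02117 m³/s
w_2 = (4.84 − 0.67)/2 = 2.085 m; q_2 = 0.42 × 0.27 × 2.085 = 0.2364 m³/s
w_3 = (5.60 − 3.30)/2 = 1.15 m; q_3 = 0.47 × 0.25 × 1.15 = 0.1351 m³/s
w_4 = (6.18 − 4.84)/2 = 0.67 m; q_4 = 0.56 × 0.29 × 0.67 = 0.1088 m³/s
w_5 = (7.48 − 5.60)/2 = 0.94 m; q_5 = 0.53 × 0.27 × 0.94 = 0.1345 m³/s
w_6 = (8.17 − 6.18)/2 = 0.995 m; q_6 = 0.35 × 0.12 × 0.995 = 0.04179 m³/s
w_7 = (8.17 − 7.48)/2 = 0.345 m; q_7 = 0.21 × 0.06 × 0.345 = 0.004347 m³/s
Q = Σ qᵢ = 0.6822 m³/s

0.682 m³/s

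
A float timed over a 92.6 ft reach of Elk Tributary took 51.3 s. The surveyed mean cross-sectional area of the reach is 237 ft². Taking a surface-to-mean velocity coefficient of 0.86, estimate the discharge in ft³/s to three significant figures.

v_surface = L / t̄ = 92.6 / 51.3 = 1.805 ft/s
v_mean = 0.86 × 1.805 = 1.552 ft/s
Q = A × v_mean = 237 × 1.552 = 367.9 ft³/s

368 ft³/s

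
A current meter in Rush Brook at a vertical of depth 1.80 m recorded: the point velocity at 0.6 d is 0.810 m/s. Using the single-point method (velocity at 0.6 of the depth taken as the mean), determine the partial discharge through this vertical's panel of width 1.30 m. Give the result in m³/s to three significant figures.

v̄ = v₀.₆ = 0.810 m/s
q = v̄ × d × w = 0.8100 × 1.80 × 1.30 = 1.895 m³/s

1.90 m³/s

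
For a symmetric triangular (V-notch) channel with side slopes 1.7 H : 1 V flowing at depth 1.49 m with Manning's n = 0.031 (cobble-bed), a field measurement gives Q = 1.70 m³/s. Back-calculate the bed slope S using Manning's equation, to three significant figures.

A = z·y² = 1.7×1.49² = 3.774 m²
P = 2y√(1+z²) = 2×1.49×√(1+1.7²) = 5.877 m
R = A/P = 3.774/5.877 = 0.6421 m
S = (Q·n / (1·A·R^(2/3)))² = (1.70×0.031 / (1×3.774×0.7443))² = 0.0003519

0.000352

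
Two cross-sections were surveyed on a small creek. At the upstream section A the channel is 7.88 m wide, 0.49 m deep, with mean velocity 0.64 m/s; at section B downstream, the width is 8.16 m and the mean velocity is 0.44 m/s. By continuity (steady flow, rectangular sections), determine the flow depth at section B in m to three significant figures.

0.688 m

Q = A₁V₁ = (7.88×0.49) × 0.64 = 2.471 m³/s
d₂ = Q/(b₂ V₂) = 2.471/(8.16×0.44) = 0.6883 m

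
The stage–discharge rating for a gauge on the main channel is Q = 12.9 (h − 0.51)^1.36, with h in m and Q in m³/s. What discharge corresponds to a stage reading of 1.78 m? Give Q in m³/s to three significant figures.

17.9 m³/s

Q = 12.9 × (1.78 − 0.51)^1.36 = 12.9 × 1.27^1.36 = 17.86 m³/s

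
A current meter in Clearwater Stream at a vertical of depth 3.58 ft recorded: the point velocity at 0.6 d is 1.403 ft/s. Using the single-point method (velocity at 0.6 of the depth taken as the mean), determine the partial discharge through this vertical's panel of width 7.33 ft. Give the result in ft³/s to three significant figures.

v̄ = v₀.₆ = 1.403 ft/s
q = v̄ × d × w = 1.403 × 3.58 × 7.33 = 36.82 ft³/s

36.8 ft³/s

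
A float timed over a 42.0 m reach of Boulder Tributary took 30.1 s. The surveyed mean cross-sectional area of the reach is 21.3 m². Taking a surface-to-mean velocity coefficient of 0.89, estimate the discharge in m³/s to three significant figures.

v_surface = L / t̄ = 42.0 / 30.1 = 1.395 m/s
v_mean = 0.89 × 1.395 = 1.242 m/s
Q = A × v_mean = 21.3 × 1.242 = 26.45 m³/s

26.5 m³/s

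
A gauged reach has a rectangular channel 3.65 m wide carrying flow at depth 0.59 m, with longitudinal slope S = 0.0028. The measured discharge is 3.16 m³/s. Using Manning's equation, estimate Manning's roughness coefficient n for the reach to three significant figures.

A = b·y = 3.65 × 0.59 = 2.154 m²
P = b + 2y = 3.65 + 2×0.59 = 4.830 m
R = A/P = 2.154/4.830 = 0.4459 m
n = (1/Q)·A·R^(2/3)·S^(1/2) = (1/3.16) × 2.154 × 0.5836 × 0.05292 = 0.02105

0.0210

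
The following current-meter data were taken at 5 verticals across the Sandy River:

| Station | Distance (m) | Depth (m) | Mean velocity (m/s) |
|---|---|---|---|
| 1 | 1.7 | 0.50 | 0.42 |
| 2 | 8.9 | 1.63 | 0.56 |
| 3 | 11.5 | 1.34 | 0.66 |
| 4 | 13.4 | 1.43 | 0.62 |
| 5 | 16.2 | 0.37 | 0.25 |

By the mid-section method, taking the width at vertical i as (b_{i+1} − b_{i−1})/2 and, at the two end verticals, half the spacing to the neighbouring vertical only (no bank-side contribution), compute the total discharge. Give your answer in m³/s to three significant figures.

9.43 m³/s

w_1 = (8.9 − 1.7)/2 = 3.6 m; q_1 = 0.42 × 0.50 × 3.6 = 0.7560 m³/s
w_2 = (11.5 − 1.7)/2 = 4.9 m; q_2 = 0.56 × 1.63 × 4.9 = 4.473 m³/s
w_3 = (13.4 − 8.9)/2 = 2.25 m; q_3 = 0.66 × 1.34 × 2.25 = 1.990 m³/s
w_4 = (16.2 − 11.5)/2 = 2.35 m; q_4 = 0.62 × 1.43 × 2.35 = 2.084 m³/s
w_5 = (16.2 − 13.4)/2 = 1.4 m; q_5 = 0.25 × 0.37 × 1.4 = 0.1295 m³/s
Q = Σ qᵢ = 9.432 m³/s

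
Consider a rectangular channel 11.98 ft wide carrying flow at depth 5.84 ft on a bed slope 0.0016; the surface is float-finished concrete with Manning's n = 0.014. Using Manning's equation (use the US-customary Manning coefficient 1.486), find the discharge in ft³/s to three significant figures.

A = b·y = 11.98 × 5.84 = 69.96 ft²
P = b + 2y = 11.98 + 2×5.84 = 23.66 ft
R = A/P = 69.96/23.66 = 2.957 ft
Q = (1.486/n)·A·R^(2/3)·S^(1/2) = (1.486/0.014) × 69.96 × 2.957^(2/3) × 0.0016^(1/2) = 612.0 ft³/s

612 ft³/s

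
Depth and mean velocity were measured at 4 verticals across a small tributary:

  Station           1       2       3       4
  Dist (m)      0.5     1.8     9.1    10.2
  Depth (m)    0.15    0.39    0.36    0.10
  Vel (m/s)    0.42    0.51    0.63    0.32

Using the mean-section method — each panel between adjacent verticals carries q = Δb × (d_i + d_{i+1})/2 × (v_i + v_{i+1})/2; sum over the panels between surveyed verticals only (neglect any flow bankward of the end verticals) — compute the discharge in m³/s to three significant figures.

1.84 m³/s

Panel 1-2: Δb = 1.3 m, d̄ = (0.15+0.39)/2 = 0.27, v̄ = (0.42+0.51)/2 = 0.465 → q = 1.3×0.27×0.465 = 0.1632 m³/s
Panel 2-3: Δb = 7.3 m, d̄ = (0.39+0.36)/2 = 0.375, v̄ = (0.51+0.63)/2 = 0.57 → q = 7.3×0.375×0.57 = 1.560 m³/s
Panel 3-4: Δb = 1.1 m, d̄ = (0.36+0.10)/2 = 0.23, v̄ = (0.63+0.32)/2 = 0.475 → q = 1.1×0.23×0.475 = 0.1202 m³/s
Q = Σ q = 1.844 m³/s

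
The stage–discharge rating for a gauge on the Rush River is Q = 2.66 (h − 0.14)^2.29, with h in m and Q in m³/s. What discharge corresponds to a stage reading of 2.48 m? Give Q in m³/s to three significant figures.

18.6 m³/s

Q = 2.66 × (2.48 − 0.14)^2.29 = 2.66 × 2.34^2.29 = 18.64 m³/s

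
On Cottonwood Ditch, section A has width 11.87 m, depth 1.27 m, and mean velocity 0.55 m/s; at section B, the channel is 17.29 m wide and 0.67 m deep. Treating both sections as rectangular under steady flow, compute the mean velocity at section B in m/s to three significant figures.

0.716 m/s

Q = A₁V₁ = (11.87×1.27) × 0.55 = 8.291 m³/s
A₂ = 17.29 × 0.67 = 11.58 m²
V₂ = Q/A₂ = 8.291/11.58 = 0.7157 m/s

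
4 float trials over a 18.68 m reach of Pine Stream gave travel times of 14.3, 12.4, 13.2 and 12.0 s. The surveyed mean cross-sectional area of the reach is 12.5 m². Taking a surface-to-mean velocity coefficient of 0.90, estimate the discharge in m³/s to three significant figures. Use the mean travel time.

16.2 m³/s

t̄ = (14.3 + 12.4 + 13.2 + 12.0) / 4 = 12.975 s
v_surface = L / t̄ = 18.68 / 12.975 = 1.440 m/s
v_mean = 0.90 × 1.440 = 1.296 m/s
Q = A × v_mean = 12.5 × 1.296 = 16.20 m³/s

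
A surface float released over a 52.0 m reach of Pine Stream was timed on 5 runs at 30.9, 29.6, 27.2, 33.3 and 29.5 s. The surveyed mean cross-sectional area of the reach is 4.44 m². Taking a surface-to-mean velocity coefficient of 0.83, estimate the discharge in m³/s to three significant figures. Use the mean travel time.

6.37 m³/s

t̄ = (30.9 + 29.6 + 27.2 + 33.3 + 29.5) / 5 = 30.1 s
v_surface = L / t̄ = 52.0 / 30.1 = 1.728 m/s
v_mean = 0.83 × 1.728 = 1.434 m/s
Q = A × v_mean = 4.44 × 1.434 = 6.366 m³/s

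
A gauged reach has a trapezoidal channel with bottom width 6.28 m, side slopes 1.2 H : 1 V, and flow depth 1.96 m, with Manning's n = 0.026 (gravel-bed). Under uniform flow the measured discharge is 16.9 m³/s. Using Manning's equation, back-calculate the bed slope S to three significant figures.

0.000446

A = (b + z·y)·y = (6.28 + 1.2×1.96)×1.96 = 16.92 m²
P = b + 2y√(1+z²) = 6.28 + 2×1.96×√(1+1.2²) = 12.40 m
R = A/P = 16.92/12.40 = 1.364 m
S = (Q·n / (1·A·R^(2/3)))² = (16.9×0.026 / (1×16.92×1.230))² = 0.0004459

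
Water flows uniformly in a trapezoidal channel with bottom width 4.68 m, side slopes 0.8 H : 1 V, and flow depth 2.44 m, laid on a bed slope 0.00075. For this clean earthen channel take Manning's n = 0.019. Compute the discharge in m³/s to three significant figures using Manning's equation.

A = (b + z·y)·y = (4.68 + 0.8×2.44)×2.44 = 16.18 m²
P = b + 2y√(1+z²) = 4.68 + 2×2.44×√(1+0.8²) = 10.93 m
R = A/P = 16.18/10.93 = 1.481 m
Q = (1/n)·A·R^(2/3)·S^(1/2) = (1/0.019) × 16.18 × 1.481^(2/3) × 0.00075^(1/2) = 30.30 m³/s

30.3 m³/s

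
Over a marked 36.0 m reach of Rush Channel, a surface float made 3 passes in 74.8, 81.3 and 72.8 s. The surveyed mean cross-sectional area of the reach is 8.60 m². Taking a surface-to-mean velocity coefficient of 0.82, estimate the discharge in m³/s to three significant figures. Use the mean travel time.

t̄ = (74.8 + 81.3 + 72.8) / 3 = 76.3 s
v_surface = L / t̄ = 36.0 / 76.3 = 0.4718 m/s
v_mean = 0.82 × 0.4718 = 0.3869 m/s
Q = A × v_mean = 8.60 × 0.3869 = 3.327 m³/s

3.33 m³/s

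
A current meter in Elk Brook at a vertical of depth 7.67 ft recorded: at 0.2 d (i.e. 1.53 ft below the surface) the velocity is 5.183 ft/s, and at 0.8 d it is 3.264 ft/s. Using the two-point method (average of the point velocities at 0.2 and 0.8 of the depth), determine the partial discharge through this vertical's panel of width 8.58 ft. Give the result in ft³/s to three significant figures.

278 ft³/s

v̄ = (5.183 + 3.264) / 2 = 4.224 ft/s
q = v̄ × d × w = 4.224 × 7.67 × 8.58 = 277.9 ft³/s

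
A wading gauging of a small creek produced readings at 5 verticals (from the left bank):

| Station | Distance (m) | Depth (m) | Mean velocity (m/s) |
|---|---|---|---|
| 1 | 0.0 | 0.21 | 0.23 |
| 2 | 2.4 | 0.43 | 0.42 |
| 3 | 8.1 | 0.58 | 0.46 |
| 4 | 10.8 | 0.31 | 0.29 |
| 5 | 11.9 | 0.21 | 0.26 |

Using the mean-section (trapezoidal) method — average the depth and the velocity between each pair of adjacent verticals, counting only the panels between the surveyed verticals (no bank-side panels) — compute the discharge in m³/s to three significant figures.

2.05 m³/s

Panel 1-2: Δb = 2.4 m, d̄ = (0.21+0.43)/2 = 0.32, v̄ = (0.23+0.42)/2 = 0.325 → q = 2.4×0.32×0.325 = 0.2496 m³/s
Panel 2-3: Δb = 5.7 m, d̄ = (0.43+0.58)/2 = 0.505, v̄ = (0.42+0.46)/2 = 0.44 → q = 5.7×0.505×0.44 = 1.267 m³/s
Panel 3-4: Δb = 2.7 m, d̄ = (0.58+0.31)/2 = 0.445, v̄ = (0.46+0.29)/2 = 0.375 → q = 2.7×0.445×0.375 = 0.4506 m³/s
Panel 4-5: Δb = 1.1 m, d̄ = (0.31+0.21)/2 = 0.26, v̄ = (0.29+0.26)/2 = 0.275 → q = 1.1×0.26×0.275 = 0.07865 m³/s
Q = Σ q = 2.045 m³/s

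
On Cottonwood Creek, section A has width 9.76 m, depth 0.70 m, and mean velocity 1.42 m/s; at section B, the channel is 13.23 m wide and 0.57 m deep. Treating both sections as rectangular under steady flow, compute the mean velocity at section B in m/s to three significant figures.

Q = A₁V₁ = (9.76×0.70) × 1.42 = 9.701 m³/s
A₂ = 13.23 × 0.57 = 7.541 m²
V₂ = Q/A₂ = 9.701/7.541 = 1.286 m/s

1.29 m/s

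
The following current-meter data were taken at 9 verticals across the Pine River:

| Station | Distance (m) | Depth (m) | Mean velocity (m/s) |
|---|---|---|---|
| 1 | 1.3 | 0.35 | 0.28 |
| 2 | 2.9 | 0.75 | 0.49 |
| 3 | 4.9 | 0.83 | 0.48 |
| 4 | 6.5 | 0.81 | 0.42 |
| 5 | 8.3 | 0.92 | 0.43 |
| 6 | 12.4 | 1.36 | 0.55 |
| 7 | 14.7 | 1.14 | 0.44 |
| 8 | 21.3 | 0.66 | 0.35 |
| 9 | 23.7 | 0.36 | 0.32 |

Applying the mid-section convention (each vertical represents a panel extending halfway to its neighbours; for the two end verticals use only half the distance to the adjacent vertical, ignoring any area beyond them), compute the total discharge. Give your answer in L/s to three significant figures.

9010 L/s

w_1 = (2.9 − 1.3)/2 = 0.8 m; q_1 = 0.28 × 0.35 × 0.8 = 0.07840 m³/s
w_2 = (4.9 − 1.3)/2 = 1.8 m; q_2 = 0.49 × 0.75 × 1.8 = 0.6615 m³/s
w_3 = (6.5 − 2.9)/2 = 1.8 m; q_3 = 0.48 × 0.83 × 1.8 = 0.7171 m³/s
w_4 = (8.3 − 4.9)/2 = 1.7 m; q_4 = 0.42 × 0.81 × 1.7 = 0.5783 m³/s
w_5 = (12.4 − 6.5)/2 = 2.95 m; q_5 = 0.43 × 0.92 × 2.95 = 1.167 m³/s
w_6 = (14.7 − 8.3)/2 = 3.2 m; q_6 = 0.55 × 1.36 × 3.2 = 2.394 m³/s
w_7 = (21.3 − 12.4)/2 = 4.45 m; q_7 = 0.44 × 1.14 × 4.45 = 2.232 m³/s
w_8 = (23.7 − 14.7)/2 = 4.5 m; q_8 = 0.35 × 0.66 × 4.5 = 1.040 m³/s
w_9 = (23.7 − 21.3)/2 = 1.2 m; q_9 = 0.32 × 0.36 × 1.2 = 0.1382 m³/s
Q = Σ qᵢ = 9.006 m³/s
= 9.006 × 1000 = 9006 L/s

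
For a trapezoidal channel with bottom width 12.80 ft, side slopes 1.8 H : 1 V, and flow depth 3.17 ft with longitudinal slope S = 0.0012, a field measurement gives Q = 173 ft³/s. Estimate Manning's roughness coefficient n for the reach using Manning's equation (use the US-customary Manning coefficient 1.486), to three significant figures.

0.0301

A = (b + z·y)·y = (12.80 + 1.8×3.17)×3.17 = 58.66 ft²
P = b + 2y√(1+z²) = 12.80 + 2×3.17×√(1+1.8²) = 25.85 ft
R = A/P = 58.66/25.85 = 2.269 ft
n = (1.486/Q)·A·R^(2/3)·S^(1/2) = (1.486/173) × 58.66 × 1.727 × 0.03464 = 0.03014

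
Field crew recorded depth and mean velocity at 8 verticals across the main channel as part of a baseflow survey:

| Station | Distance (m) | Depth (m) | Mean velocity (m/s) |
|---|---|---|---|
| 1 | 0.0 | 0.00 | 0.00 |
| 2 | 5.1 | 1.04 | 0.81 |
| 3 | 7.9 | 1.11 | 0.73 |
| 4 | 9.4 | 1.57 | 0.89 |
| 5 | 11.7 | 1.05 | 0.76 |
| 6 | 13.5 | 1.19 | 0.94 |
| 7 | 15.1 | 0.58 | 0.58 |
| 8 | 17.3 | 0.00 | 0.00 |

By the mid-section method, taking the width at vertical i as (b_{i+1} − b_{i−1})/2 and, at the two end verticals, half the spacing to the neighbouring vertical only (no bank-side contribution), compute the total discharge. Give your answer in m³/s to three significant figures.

11.9 m³/s

w_2 = (7.9 − 0.0)/2 = 3.95 m; q_2 = 0.81 × 1.04 × 3.95 = 3.327 m³/s
w_3 = (9.4 − 5.1)/2 = 2.15 m; q_3 = 0.73 × 1.11 × 2.15 = 1.742 m³/s
w_4 = (11.7 − 7.9)/2 = 1.9 m; q_4 = 0.89 × 1.57 × 1.9 = 2.655 m³/s
w_5 = (13.5 − 9.4)/2 = 2.05 m; q_5 = 0.76 × 1.05 × 2.05 = 1.636 m³/s
w_6 = (15.1 − 11.7)/2 = 1.7 m; q_6 = 0.94 × 1.19 × 1.7 = 1.902 m³/s
w_7 = (17.3 − 13.5)/2 = 1.9 m; q_7 = 0.58 × 0.58 × 1.9 = 0.6392 m³/s
Stations 1, 8 contribute zero (depth or velocity is 0).
Q = Σ qᵢ = 11.90 m³/s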